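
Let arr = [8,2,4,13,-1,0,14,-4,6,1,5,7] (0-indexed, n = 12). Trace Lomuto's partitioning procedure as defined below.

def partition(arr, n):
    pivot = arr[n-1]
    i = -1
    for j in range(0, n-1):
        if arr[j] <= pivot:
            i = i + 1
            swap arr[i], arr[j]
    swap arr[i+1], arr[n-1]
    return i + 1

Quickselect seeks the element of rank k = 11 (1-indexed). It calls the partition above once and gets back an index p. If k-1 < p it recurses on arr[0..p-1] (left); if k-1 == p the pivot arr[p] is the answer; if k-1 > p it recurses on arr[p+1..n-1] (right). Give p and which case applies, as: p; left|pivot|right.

8; right

pivot = arr[11] = 7; i = -1
j=0: arr[0]=8 > 7 → no swap
j=1: arr[1]=2 ≤ 7 → i=0, swap arr[0],arr[1] → [2,8,4,13,-1,0,14,-4,6,1,5,7]
j=2: arr[2]=4 ≤ 7 → i=1, swap arr[1],arr[2] → [2,4,8,13,-1,0,14,-4,6,1,5,7]
j=3: arr[3]=13 > 7 → no swap
j=4: arr[4]=-1 ≤ 7 → i=2, swap arr[2],arr[4] → [2,4,-1,13,8,0,14,-4,6,1,5,7]
j=5: arr[5]=0 ≤ 7 → i=3, swap arr[3],arr[5] → [2,4,-1,0,8,13,14,-4,6,1,5,7]
j=6: arr[6]=14 > 7 → no swap
j=7: arr[7]=-4 ≤ 7 → i=4, swap arr[4],arr[7] → [2,4,-1,0,-4,13,14,8,6,1,5,7]
j=8: arr[8]=6 ≤ 7 → i=5, swap arr[5],arr[8] → [2,4,-1,0,-4,6,14,8,13,1,5,7]
j=9: arr[9]=1 ≤ 7 → i=6, swap arr[6],arr[9] → [2,4,-1,0,-4,6,1,8,13,14,5,7]
j=10: arr[10]=5 ≤ 7 → i=7, swap arr[7],arr[10] → [2,4,-1,0,-4,6,1,5,13,14,8,7]
final swap arr[8],arr[11] → [2,4,-1,0,-4,6,1,5,7,14,8,13]; return 8
p = 8; k-1 = 10 > 8 ⇒ right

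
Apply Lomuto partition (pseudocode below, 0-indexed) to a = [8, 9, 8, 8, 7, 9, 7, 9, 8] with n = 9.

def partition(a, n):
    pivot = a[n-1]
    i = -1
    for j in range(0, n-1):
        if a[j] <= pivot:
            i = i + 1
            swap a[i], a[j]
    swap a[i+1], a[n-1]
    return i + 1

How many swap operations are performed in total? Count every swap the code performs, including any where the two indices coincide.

pivot = a[8] = 8; i = -1
j=0: a[0]=8 ≤ 8 → i=0, swap a[0],a[0] (no change) → [8, 9, 8, 8, 7, 9, 7, 9, 8]
j=1: a[1]=9 > 8 → no swap
j=2: a[2]=8 ≤ 8 → i=1, swap a[1],a[2] → [8, 8, 9, 8, 7, 9, 7, 9, 8]
j=3: a[3]=8 ≤ 8 → i=2, swap a[2],a[3] → [8, 8, 8, 9, 7, 9, 7, 9, 8]
j=4: a[4]=7 ≤ 8 → i=3, swap a[3],a[4] → [8, 8, 8, 7, 9, 9, 7, 9, 8]
j=5: a[5]=9 > 8 → no swap
j=6: a[6]=7 ≤ 8 → i=4, swap a[4],a[6] → [8, 8, 8, 7, 7, 9, 9, 9, 8]
j=7: a[7]=9 > 8 → no swap
final swap a[5],a[8] → [8, 8, 8, 7, 7, 8, 9, 9, 9]; return 5

6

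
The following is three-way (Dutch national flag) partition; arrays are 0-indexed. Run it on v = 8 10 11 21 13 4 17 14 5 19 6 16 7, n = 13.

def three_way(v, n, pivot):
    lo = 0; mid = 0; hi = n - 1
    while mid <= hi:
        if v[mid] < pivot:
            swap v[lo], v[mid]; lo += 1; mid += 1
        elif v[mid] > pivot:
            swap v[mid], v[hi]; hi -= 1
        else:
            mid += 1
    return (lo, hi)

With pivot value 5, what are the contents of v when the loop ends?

4 5 21 13 11 17 14 10 19 6 16 7 8

lo=0 mid=0 hi=12
8>5: swap(0,12), hi=11 ⇒ 7 10 11 21 13 4 17 14 5 19 6 16 8
7>5: swap(0,11), hi=10 ⇒ 16 10 11 21 13 4 17 14 5 19 6 7 8
16>5: swap(0,10), hi=9 ⇒ 6 10 11 21 13 4 17 14 5 19 16 7 8
6>5: swap(0,9), hi=8 ⇒ 19 10 11 21 13 4 17 14 5 6 16 7 8
19>5: swap(0,8), hi=7 ⇒ 5 10 11 21 13 4 17 14 19 6 16 7 8
5=5: mid=1
10>5: swap(1,7), hi=6 ⇒ 5 14 11 21 13 4 17 10 19 6 16 7 8
14>5: swap(1,6), hi=5 ⇒ 5 17 11 21 13 4 14 10 19 6 16 7 8
17>5: swap(1,5), hi=4 ⇒ 5 4 11 21 13 17 14 10 19 6 16 7 8
4<5: swap(0,1), lo=1 mid=2 ⇒ 4 5 11 21 13 17 14 10 19 6 16 7 8
11>5: swap(2,4), hi=3 ⇒ 4 5 13 21 11 17 14 10 19 6 16 7 8
13>5: swap(2,3), hi=2 ⇒ 4 5 21 13 11 17 14 10 19 6 16 7 8
21>5: swap(2,2), hi=1 ⇒ 4 5 21 13 11 17 14 10 19 6 16 7 8
done. lo=1 hi=1; v=4 5 21 13 11 17 14 10 19 6 16 7 8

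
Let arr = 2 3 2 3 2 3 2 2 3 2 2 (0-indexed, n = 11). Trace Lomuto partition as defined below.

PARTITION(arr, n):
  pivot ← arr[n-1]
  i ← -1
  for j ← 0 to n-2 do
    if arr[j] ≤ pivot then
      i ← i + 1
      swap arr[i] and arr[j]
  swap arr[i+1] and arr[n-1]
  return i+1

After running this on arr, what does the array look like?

pivot = arr[10] = 2; i = -1
j=0: arr[0]=2 ≤ 2 → i=0, swap arr[0],arr[0] (no change) → 2 3 2 3 2 3 2 2 3 2 2
j=1: arr[1]=3 > 2 → no swap
j=2: arr[2]=2 ≤ 2 → i=1, swap arr[1],arr[2] → 2 2 3 3 2 3 2 2 3 2 2
j=3: arr[3]=3 > 2 → no swap
j=4: arr[4]=2 ≤ 2 → i=2, swap arr[2],arr[4] → 2 2 2 3 3 3 2 2 3 2 2
j=5: arr[5]=3 > 2 → no swap
j=6: arr[6]=2 ≤ 2 → i=3, swap arr[3],arr[6] → 2 2 2 2 3 3 3 2 3 2 2
j=7: arr[7]=2 ≤ 2 → i=4, swap arr[4],arr[7] → 2 2 2 2 2 3 3 3 3 2 2
j=8: arr[8]=3 > 2 → no swap
j=9: arr[9]=2 ≤ 2 → i=5, swap arr[5],arr[9] → 2 2 2 2 2 2 3 3 3 3 2
final swap arr[6],arr[10] → 2 2 2 2 2 2 2 3 3 3 3; return 6

2 2 2 2 2 2 2 3 3 3 3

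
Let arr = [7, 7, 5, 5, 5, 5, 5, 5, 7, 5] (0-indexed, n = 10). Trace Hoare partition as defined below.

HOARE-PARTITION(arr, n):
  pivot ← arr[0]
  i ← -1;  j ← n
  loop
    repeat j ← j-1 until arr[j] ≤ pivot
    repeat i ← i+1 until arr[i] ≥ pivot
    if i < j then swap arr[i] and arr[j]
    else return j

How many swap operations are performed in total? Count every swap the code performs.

2

pivot = arr[0] = 7; i = -1, j = 10
j→9 (arr[9]=5≤7), i→0 (arr[0]=7≥7); i<j, swap → [5, 7, 5, 5, 5, 5, 5, 5, 7, 7]
j→8 (arr[8]=7≤7), i→1 (arr[1]=7≥7); i<j, swap → [5, 7, 5, 5, 5, 5, 5, 5, 7, 7]
j→7, i→8; i≥j, return j=7. arr = [5, 7, 5, 5, 5, 5, 5, 5, 7, 7]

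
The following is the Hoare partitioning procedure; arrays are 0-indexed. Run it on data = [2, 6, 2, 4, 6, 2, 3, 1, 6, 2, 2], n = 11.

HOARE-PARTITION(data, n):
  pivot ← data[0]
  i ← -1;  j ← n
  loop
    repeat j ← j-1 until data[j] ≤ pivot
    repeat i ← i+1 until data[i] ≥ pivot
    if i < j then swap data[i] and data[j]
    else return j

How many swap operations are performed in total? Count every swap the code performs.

pivot = data[0] = 2; i = -1, j = 11
j→10 (data[10]=2≤2), i→0 (data[0]=2≥2); i<j, swap → [2, 6, 2, 4, 6, 2, 3, 1, 6, 2, 2]
j→9 (data[9]=2≤2), i→1 (data[1]=6≥2); i<j, swap → [2, 2, 2, 4, 6, 2, 3, 1, 6, 6, 2]
j→7 (data[7]=1≤2), i→2 (data[2]=2≥2); i<j, swap → [2, 2, 1, 4, 6, 2, 3, 2, 6, 6, 2]
j→5 (data[5]=2≤2), i→3 (data[3]=4≥2); i<j, swap → [2, 2, 1, 2, 6, 4, 3, 2, 6, 6, 2]
j→3, i→4; i≥j, return j=3. data = [2, 2, 1, 2, 6, 4, 3, 2, 6, 6, 2]

4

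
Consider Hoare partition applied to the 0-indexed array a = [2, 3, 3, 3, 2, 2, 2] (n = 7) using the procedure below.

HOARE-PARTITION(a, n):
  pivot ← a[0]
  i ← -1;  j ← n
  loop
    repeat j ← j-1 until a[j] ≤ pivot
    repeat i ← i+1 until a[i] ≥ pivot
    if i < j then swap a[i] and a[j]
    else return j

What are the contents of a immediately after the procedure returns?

pivot = a[0] = 2; i = -1, j = 7
j→6 (a[6]=2≤2), i→0 (a[0]=2≥2); i<j, swap → [2, 3, 3, 3, 2, 2, 2]
j→5 (a[5]=2≤2), i→1 (a[1]=3≥2); i<j, swap → [2, 2, 3, 3, 2, 3, 2]
j→4 (a[4]=2≤2), i→2 (a[2]=3≥2); i<j, swap → [2, 2, 2, 3, 3, 3, 2]
j→2, i→3; i≥j, return j=2. a = [2, 2, 2, 3, 3, 3, 2]

[2, 2, 2, 3, 3, 3, 2]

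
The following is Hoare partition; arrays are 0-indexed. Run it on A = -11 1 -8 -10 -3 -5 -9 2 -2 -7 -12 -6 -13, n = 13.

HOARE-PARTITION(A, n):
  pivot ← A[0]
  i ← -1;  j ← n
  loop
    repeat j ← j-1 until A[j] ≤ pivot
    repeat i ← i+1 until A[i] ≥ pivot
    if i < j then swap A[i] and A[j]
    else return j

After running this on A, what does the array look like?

pivot=-11
j stops at 12 (-13), i stops at 0 (-11); swap ⇒ -13 1 -8 -10 -3 -5 -9 2 -2 -7 -12 -6 -11
j stops at 10 (-12), i stops at 1 (1); swap ⇒ -13 -12 -8 -10 -3 -5 -9 2 -2 -7 1 -6 -11
j stops at 1, i stops at 2; i≥j ⇒ return 1. A=-13 -12 -8 -10 -3 -5 -9 2 -2 -7 1 -6 -11

-13 -12 -8 -10 -3 -5 -9 2 -2 -7 1 -6 -11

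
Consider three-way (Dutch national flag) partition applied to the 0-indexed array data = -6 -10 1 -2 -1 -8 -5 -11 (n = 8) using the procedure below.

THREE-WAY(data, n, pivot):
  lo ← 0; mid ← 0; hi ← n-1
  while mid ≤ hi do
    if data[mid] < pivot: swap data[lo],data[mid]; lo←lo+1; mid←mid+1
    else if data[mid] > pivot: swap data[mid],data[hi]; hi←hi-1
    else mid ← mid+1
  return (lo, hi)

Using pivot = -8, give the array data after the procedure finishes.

pivot = -8; lo=0, mid=0, hi=7
data[mid]=-6>-8: swap data[0],data[7]; hi=6 → -11 -10 1 -2 -1 -8 -5 -6
data[mid]=-11<-8: swap data[0],data[0]; lo=1,mid=1 → -11 -10 1 -2 -1 -8 -5 -6
data[mid]=-10<-8: swap data[1],data[1]; lo=2,mid=2 → -11 -10 1 -2 -1 -8 -5 -6
data[mid]=1>-8: swap data[2],data[6]; hi=5 → -11 -10 -5 -2 -1 -8 1 -6
data[mid]=-5>-8: swap data[2],data[5]; hi=4 → -11 -10 -8 -2 -1 -5 1 -6
data[mid]=-8=-8: mid=3
data[mid]=-2>-8: swap data[3],data[4]; hi=3 → -11 -10 -8 -1 -2 -5 1 -6
data[mid]=-1>-8: swap data[3],data[3]; hi=2 → -11 -10 -8 -1 -2 -5 1 -6
end: lo=2, hi=2; data = -11 -10 -8 -1 -2 -5 1 -6

-11 -10 -8 -1 -2 -5 1 -6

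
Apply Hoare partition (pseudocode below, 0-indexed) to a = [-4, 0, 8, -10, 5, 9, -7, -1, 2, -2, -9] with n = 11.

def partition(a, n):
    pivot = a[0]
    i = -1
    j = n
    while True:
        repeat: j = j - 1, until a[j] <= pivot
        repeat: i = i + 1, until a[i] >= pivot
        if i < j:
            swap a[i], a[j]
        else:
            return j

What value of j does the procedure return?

2

pivot = a[0] = -4; i = -1, j = 11
j→10 (a[10]=-9≤-4), i→0 (a[0]=-4≥-4); i<j, swap → [-9, 0, 8, -10, 5, 9, -7, -1, 2, -2, -4]
j→6 (a[6]=-7≤-4), i→1 (a[1]=0≥-4); i<j, swap → [-9, -7, 8, -10, 5, 9, 0, -1, 2, -2, -4]
j→3 (a[3]=-10≤-4), i→2 (a[2]=8≥-4); i<j, swap → [-9, -7, -10, 8, 5, 9, 0, -1, 2, -2, -4]
j→2, i→3; i≥j, return j=2. a = [-9, -7, -10, 8, 5, 9, 0, -1, 2, -2, -4]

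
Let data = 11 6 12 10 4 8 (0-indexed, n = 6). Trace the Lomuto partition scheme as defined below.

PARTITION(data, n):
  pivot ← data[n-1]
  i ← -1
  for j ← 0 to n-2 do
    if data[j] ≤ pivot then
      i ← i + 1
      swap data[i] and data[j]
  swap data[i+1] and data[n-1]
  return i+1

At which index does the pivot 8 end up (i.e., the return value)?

pivot=8, i=-1
j=0: 11>8, skip
j=1: 6≤8, i=0, swap(0,1) ⇒ 6 11 12 10 4 8
j=2: 12>8, skip
j=3: 10>8, skip
j=4: 4≤8, i=1, swap(1,4) ⇒ 6 4 12 10 11 8
swap(2,5) ⇒ 6 4 8 10 11 12; return 2

2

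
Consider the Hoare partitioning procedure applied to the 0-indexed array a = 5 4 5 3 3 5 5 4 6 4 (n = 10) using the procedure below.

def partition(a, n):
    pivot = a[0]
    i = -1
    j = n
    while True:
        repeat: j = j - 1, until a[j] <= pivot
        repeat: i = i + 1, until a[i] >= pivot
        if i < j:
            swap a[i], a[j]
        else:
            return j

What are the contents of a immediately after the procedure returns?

pivot = a[0] = 5; i = -1, j = 10
j→9 (a[9]=4≤5), i→0 (a[0]=5≥5); i<j, swap → 4 4 5 3 3 5 5 4 6 5
j→7 (a[7]=4≤5), i→2 (a[2]=5≥5); i<j, swap → 4 4 4 3 3 5 5 5 6 5
j→6 (a[6]=5≤5), i→5 (a[5]=5≥5); i<j, swap → 4 4 4 3 3 5 5 5 6 5
j→5, i→6; i≥j, return j=5. a = 4 4 4 3 3 5 5 5 6 5

4 4 4 3 3 5 5 5 6 5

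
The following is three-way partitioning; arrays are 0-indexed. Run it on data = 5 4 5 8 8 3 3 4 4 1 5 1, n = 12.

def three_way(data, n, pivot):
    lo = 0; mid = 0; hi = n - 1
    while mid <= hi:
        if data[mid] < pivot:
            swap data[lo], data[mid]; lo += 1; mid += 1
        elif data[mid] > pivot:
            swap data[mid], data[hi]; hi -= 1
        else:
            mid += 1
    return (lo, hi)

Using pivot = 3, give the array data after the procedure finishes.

1 1 3 3 8 8 4 4 5 5 4 5

lo=0 mid=0 hi=11
5>3: swap(0,11), hi=10 ⇒ 1 4 5 8 8 3 3 4 4 1 5 5
1<3: swap(0,0), lo=1 mid=1 ⇒ 1 4 5 8 8 3 3 4 4 1 5 5
4>3: swap(1,10), hi=9 ⇒ 1 5 5 8 8 3 3 4 4 1 4 5
5>3: swap(1,9), hi=8 ⇒ 1 1 5 8 8 3 3 4 4 5 4 5
1<3: swap(1,1), lo=2 mid=2 ⇒ 1 1 5 8 8 3 3 4 4 5 4 5
5>3: swap(2,8), hi=7 ⇒ 1 1 4 8 8 3 3 4 5 5 4 5
4>3: swap(2,7), hi=6 ⇒ 1 1 4 8 8 3 3 4 5 5 4 5
4>3: swap(2,6), hi=5 ⇒ 1 1 3 8 8 3 4 4 5 5 4 5
3=3: mid=3
8>3: swap(3,5), hi=4 ⇒ 1 1 3 3 8 8 4 4 5 5 4 5
3=3: mid=4
8>3: swap(4,4), hi=3 ⇒ 1 1 3 3 8 8 4 4 5 5 4 5
done. lo=2 hi=3; data=1 1 3 3 8 8 4 4 5 5 4 5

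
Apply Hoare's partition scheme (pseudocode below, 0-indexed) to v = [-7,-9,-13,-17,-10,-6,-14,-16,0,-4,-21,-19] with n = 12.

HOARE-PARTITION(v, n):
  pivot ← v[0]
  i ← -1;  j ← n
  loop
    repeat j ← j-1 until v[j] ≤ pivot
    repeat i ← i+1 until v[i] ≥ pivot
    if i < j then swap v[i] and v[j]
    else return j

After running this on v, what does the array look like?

[-19,-9,-13,-17,-10,-21,-14,-16,0,-4,-6,-7]

pivot = v[0] = -7; i = -1, j = 12
j→11 (v[11]=-19≤-7), i→0 (v[0]=-7≥-7); i<j, swap → [-19,-9,-13,-17,-10,-6,-14,-16,0,-4,-21,-7]
j→10 (v[10]=-21≤-7), i→5 (v[5]=-6≥-7); i<j, swap → [-19,-9,-13,-17,-10,-21,-14,-16,0,-4,-6,-7]
j→7, i→8; i≥j, return j=7. v = [-19,-9,-13,-17,-10,-21,-14,-16,0,-4,-6,-7]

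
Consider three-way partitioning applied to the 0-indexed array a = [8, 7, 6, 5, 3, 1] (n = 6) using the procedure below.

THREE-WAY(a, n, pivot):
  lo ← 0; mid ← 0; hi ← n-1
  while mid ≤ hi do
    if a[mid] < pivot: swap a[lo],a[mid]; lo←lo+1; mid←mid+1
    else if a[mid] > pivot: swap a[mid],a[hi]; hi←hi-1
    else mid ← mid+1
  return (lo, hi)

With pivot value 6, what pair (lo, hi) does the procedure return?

(3, 3)

lo=0 mid=0 hi=5
8>6: swap(0,5), hi=4 ⇒ [1, 7, 6, 5, 3, 8]
1<6: swap(0,0), lo=1 mid=1 ⇒ [1, 7, 6, 5, 3, 8]
7>6: swap(1,4), hi=3 ⇒ [1, 3, 6, 5, 7, 8]
3<6: swap(1,1), lo=2 mid=2 ⇒ [1, 3, 6, 5, 7, 8]
6=6: mid=3
5<6: swap(2,3), lo=3 mid=4 ⇒ [1, 3, 5, 6, 7, 8]
done. lo=3 hi=3; a=[1, 3, 5, 6, 7, 8]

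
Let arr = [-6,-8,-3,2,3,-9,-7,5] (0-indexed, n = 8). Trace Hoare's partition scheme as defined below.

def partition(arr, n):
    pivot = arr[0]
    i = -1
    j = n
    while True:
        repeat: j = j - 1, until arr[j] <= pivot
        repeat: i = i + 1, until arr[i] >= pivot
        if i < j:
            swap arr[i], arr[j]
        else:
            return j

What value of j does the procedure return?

2

pivot = arr[0] = -6; i = -1, j = 8
j→6 (arr[6]=-7≤-6), i→0 (arr[0]=-6≥-6); i<j, swap → [-7,-8,-3,2,3,-9,-6,5]
j→5 (arr[5]=-9≤-6), i→2 (arr[2]=-3≥-6); i<j, swap → [-7,-8,-9,2,3,-3,-6,5]
j→2, i→3; i≥j, return j=2. arr = [-7,-8,-9,2,3,-3,-6,5]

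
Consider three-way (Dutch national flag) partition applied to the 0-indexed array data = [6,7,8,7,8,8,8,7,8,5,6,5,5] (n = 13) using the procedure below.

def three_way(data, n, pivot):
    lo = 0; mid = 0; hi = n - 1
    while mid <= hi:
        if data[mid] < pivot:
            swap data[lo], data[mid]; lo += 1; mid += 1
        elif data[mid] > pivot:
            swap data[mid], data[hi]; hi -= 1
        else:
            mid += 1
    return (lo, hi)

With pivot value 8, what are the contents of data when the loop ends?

pivot = 8; lo=0, mid=0, hi=12
data[mid]=6<8: swap data[0],data[0]; lo=1,mid=1 → [6,7,8,7,8,8,8,7,8,5,6,5,5]
data[mid]=7<8: swap data[1],data[1]; lo=2,mid=2 → [6,7,8,7,8,8,8,7,8,5,6,5,5]
data[mid]=8=8: mid=3
data[mid]=7<8: swap data[2],data[3]; lo=3,mid=4 → [6,7,7,8,8,8,8,7,8,5,6,5,5]
data[mid]=8=8: mid=5
data[mid]=8=8: mid=6
data[mid]=8=8: mid=7
data[mid]=7<8: swap data[3],data[7]; lo=4,mid=8 → [6,7,7,7,8,8,8,8,8,5,6,5,5]
data[mid]=8=8: mid=9
data[mid]=5<8: swap data[4],data[9]; lo=5,mid=10 → [6,7,7,7,5,8,8,8,8,8,6,5,5]
data[mid]=6<8: swap data[5],data[10]; lo=6,mid=11 → [6,7,7,7,5,6,8,8,8,8,8,5,5]
data[mid]=5<8: swap data[6],data[11]; lo=7,mid=12 → [6,7,7,7,5,6,5,8,8,8,8,8,5]
data[mid]=5<8: swap data[7],data[12]; lo=8,mid=13 → [6,7,7,7,5,6,5,5,8,8,8,8,8]
end: lo=8, hi=12; data = [6,7,7,7,5,6,5,5,8,8,8,8,8]

[6,7,7,7,5,6,5,5,8,8,8,8,8]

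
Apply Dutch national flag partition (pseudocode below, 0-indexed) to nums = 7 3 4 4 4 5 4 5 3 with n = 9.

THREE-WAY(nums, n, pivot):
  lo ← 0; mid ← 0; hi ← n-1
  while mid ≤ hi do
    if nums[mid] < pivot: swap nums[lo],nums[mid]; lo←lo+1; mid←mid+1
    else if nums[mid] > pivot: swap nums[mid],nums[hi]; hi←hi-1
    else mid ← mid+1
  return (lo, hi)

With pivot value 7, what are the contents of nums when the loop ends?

3 4 4 4 5 4 5 3 7

lo=0 mid=0 hi=8
7=7: mid=1
3<7: swap(0,1), lo=1 mid=2 ⇒ 3 7 4 4 4 5 4 5 3
4<7: swap(1,2), lo=2 mid=3 ⇒ 3 4 7 4 4 5 4 5 3
4<7: swap(2,3), lo=3 mid=4 ⇒ 3 4 4 7 4 5 4 5 3
4<7: swap(3,4), lo=4 mid=5 ⇒ 3 4 4 4 7 5 4 5 3
5<7: swap(4,5), lo=5 mid=6 ⇒ 3 4 4 4 5 7 4 5 3
4<7: swap(5,6), lo=6 mid=7 ⇒ 3 4 4 4 5 4 7 5 3
5<7: swap(6,7), lo=7 mid=8 ⇒ 3 4 4 4 5 4 5 7 3
3<7: swap(7,8), lo=8 mid=9 ⇒ 3 4 4 4 5 4 5 3 7
done. lo=8 hi=8; nums=3 4 4 4 5 4 5 3 7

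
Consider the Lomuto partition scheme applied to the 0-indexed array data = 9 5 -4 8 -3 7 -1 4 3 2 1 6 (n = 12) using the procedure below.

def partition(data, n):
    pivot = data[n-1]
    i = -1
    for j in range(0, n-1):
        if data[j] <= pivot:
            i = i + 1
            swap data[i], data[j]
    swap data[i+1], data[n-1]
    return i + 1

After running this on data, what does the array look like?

5 -4 -3 -1 4 3 2 1 6 8 9 7

pivot = data[11] = 6; i = -1
j=0: data[0]=9 > 6 → no swap
j=1: data[1]=5 ≤ 6 → i=0, swap data[0],data[1] → 5 9 -4 8 -3 7 -1 4 3 2 1 6
j=2: data[2]=-4 ≤ 6 → i=1, swap data[1],data[2] → 5 -4 9 8 -3 7 -1 4 3 2 1 6
j=3: data[3]=8 > 6 → no swap
j=4: data[4]=-3 ≤ 6 → i=2, swap data[2],data[4] → 5 -4 -3 8 9 7 -1 4 3 2 1 6
j=5: data[5]=7 > 6 → no swap
j=6: data[6]=-1 ≤ 6 → i=3, swap data[3],data[6] → 5 -4 -3 -1 9 7 8 4 3 2 1 6
j=7: data[7]=4 ≤ 6 → i=4, swap data[4],data[7] → 5 -4 -3 -1 4 7 8 9 3 2 1 6
j=8: data[8]=3 ≤ 6 → i=5, swap data[5],data[8] → 5 -4 -3 -1 4 3 8 9 7 2 1 6
j=9: data[9]=2 ≤ 6 → i=6, swap data[6],data[9] → 5 -4 -3 -1 4 3 2 9 7 8 1 6
j=10: data[10]=1 ≤ 6 → i=7, swap data[7],data[10] → 5 -4 -3 -1 4 3 2 1 7 8 9 6
final swap data[8],data[11] → 5 -4 -3 -1 4 3 2 1 6 8 9 7; return 8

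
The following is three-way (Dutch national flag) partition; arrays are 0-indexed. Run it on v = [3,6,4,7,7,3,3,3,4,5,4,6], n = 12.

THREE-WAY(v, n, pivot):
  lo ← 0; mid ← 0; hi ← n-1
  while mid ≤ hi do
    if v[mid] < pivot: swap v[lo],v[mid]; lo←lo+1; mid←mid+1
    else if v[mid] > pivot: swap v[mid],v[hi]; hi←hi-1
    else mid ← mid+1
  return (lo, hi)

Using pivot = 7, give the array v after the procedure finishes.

lo=0 mid=0 hi=11
3<7: swap(0,0), lo=1 mid=1 ⇒ [3,6,4,7,7,3,3,3,4,5,4,6]
6<7: swap(1,1), lo=2 mid=2 ⇒ [3,6,4,7,7,3,3,3,4,5,4,6]
4<7: swap(2,2), lo=3 mid=3 ⇒ [3,6,4,7,7,3,3,3,4,5,4,6]
7=7: mid=4
7=7: mid=5
3<7: swap(3,5), lo=4 mid=6 ⇒ [3,6,4,3,7,7,3,3,4,5,4,6]
3<7: swap(4,6), lo=5 mid=7 ⇒ [3,6,4,3,3,7,7,3,4,5,4,6]
3<7: swap(5,7), lo=6 mid=8 ⇒ [3,6,4,3,3,3,7,7,4,5,4,6]
4<7: swap(6,8), lo=7 mid=9 ⇒ [3,6,4,3,3,3,4,7,7,5,4,6]
5<7: swap(7,9), lo=8 mid=10 ⇒ [3,6,4,3,3,3,4,5,7,7,4,6]
4<7: swap(8,10), lo=9 mid=11 ⇒ [3,6,4,3,3,3,4,5,4,7,7,6]
6<7: swap(9,11), lo=10 mid=12 ⇒ [3,6,4,3,3,3,4,5,4,6,7,7]
done. lo=10 hi=11; v=[3,6,4,3,3,3,4,5,4,6,7,7]

[3,6,4,3,3,3,4,5,4,6,7,7]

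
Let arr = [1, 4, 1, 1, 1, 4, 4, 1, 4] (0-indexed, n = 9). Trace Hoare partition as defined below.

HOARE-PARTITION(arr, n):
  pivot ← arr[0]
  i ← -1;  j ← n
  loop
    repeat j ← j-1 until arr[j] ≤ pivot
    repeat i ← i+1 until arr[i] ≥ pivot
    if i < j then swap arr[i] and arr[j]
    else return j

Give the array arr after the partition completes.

pivot=1
j stops at 7 (1), i stops at 0 (1); swap ⇒ [1, 4, 1, 1, 1, 4, 4, 1, 4]
j stops at 4 (1), i stops at 1 (4); swap ⇒ [1, 1, 1, 1, 4, 4, 4, 1, 4]
j stops at 3 (1), i stops at 2 (1); swap ⇒ [1, 1, 1, 1, 4, 4, 4, 1, 4]
j stops at 2, i stops at 3; i≥j ⇒ return 2. arr=[1, 1, 1, 1, 4, 4, 4, 1, 4]

[1, 1, 1, 1, 4, 4, 4, 1, 4]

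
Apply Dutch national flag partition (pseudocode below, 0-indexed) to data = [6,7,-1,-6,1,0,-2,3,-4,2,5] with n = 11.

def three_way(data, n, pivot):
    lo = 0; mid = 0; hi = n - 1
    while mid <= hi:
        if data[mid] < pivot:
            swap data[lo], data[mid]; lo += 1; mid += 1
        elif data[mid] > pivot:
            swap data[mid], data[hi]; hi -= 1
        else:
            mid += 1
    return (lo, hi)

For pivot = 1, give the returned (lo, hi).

pivot = 1; lo=0, mid=0, hi=10
data[mid]=6>1: swap data[0],data[10]; hi=9 → [5,7,-1,-6,1,0,-2,3,-4,2,6]
data[mid]=5>1: swap data[0],data[9]; hi=8 → [2,7,-1,-6,1,0,-2,3,-4,5,6]
data[mid]=2>1: swap data[0],data[8]; hi=7 → [-4,7,-1,-6,1,0,-2,3,2,5,6]
data[mid]=-4<1: swap data[0],data[0]; lo=1,mid=1 → [-4,7,-1,-6,1,0,-2,3,2,5,6]
data[mid]=7>1: swap data[1],data[7]; hi=6 → [-4,3,-1,-6,1,0,-2,7,2,5,6]
data[mid]=3>1: swap data[1],data[6]; hi=5 → [-4,-2,-1,-6,1,0,3,7,2,5,6]
data[mid]=-2<1: swap data[1],data[1]; lo=2,mid=2 → [-4,-2,-1,-6,1,0,3,7,2,5,6]
data[mid]=-1<1: swap data[2],data[2]; lo=3,mid=3 → [-4,-2,-1,-6,1,0,3,7,2,5,6]
data[mid]=-6<1: swap data[3],data[3]; lo=4,mid=4 → [-4,-2,-1,-6,1,0,3,7,2,5,6]
data[mid]=1=1: mid=5
data[mid]=0<1: swap data[4],data[5]; lo=5,mid=6 → [-4,-2,-1,-6,0,1,3,7,2,5,6]
end: lo=5, hi=5; data = [-4,-2,-1,-6,0,1,3,7,2,5,6]

(5, 5)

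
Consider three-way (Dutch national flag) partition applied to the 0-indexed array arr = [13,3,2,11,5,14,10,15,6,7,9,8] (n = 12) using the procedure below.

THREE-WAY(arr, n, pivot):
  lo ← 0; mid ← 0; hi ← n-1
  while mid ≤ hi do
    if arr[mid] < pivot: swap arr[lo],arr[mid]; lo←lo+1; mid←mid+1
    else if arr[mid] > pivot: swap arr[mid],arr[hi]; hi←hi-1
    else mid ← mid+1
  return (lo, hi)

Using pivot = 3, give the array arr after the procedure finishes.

lo=0 mid=0 hi=11
13>3: swap(0,11), hi=10 ⇒ [8,3,2,11,5,14,10,15,6,7,9,13]
8>3: swap(0,10), hi=9 ⇒ [9,3,2,11,5,14,10,15,6,7,8,13]
9>3: swap(0,9), hi=8 ⇒ [7,3,2,11,5,14,10,15,6,9,8,13]
7>3: swap(0,8), hi=7 ⇒ [6,3,2,11,5,14,10,15,7,9,8,13]
6>3: swap(0,7), hi=6 ⇒ [15,3,2,11,5,14,10,6,7,9,8,13]
15>3: swap(0,6), hi=5 ⇒ [10,3,2,11,5,14,15,6,7,9,8,13]
10>3: swap(0,5), hi=4 ⇒ [14,3,2,11,5,10,15,6,7,9,8,13]
14>3: swap(0,4), hi=3 ⇒ [5,3,2,11,14,10,15,6,7,9,8,13]
5>3: swap(0,3), hi=2 ⇒ [11,3,2,5,14,10,15,6,7,9,8,13]
11>3: swap(0,2), hi=1 ⇒ [2,3,11,5,14,10,15,6,7,9,8,13]
2<3: swap(0,0), lo=1 mid=1 ⇒ [2,3,11,5,14,10,15,6,7,9,8,13]
3=3: mid=2
done. lo=1 hi=1; arr=[2,3,11,5,14,10,15,6,7,9,8,13]

[2,3,11,5,14,10,15,6,7,9,8,13]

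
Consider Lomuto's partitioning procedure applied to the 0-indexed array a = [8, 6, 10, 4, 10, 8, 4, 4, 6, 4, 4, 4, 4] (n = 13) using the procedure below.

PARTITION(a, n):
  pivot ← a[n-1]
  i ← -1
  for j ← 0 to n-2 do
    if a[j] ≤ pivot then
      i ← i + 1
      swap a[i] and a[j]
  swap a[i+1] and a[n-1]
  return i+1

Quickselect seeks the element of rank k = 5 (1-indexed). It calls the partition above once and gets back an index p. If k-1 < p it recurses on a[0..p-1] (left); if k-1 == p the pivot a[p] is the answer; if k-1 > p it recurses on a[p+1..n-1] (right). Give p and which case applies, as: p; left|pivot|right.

pivot=4, i=-1
j=0: 8>4, skip
j=1: 6>4, skip
j=2: 10>4, skip
j=3: 4≤4, i=0, swap(0,3) ⇒ [4, 6, 10, 8, 10, 8, 4, 4, 6, 4, 4, 4, 4]
j=4: 10>4, skip
j=5: 8>4, skip
j=6: 4≤4, i=1, swap(1,6) ⇒ [4, 4, 10, 8, 10, 8, 6, 4, 6, 4, 4, 4, 4]
j=7: 4≤4, i=2, swap(2,7) ⇒ [4, 4, 4, 8, 10, 8, 6, 10, 6, 4, 4, 4, 4]
j=8: 6>4, skip
j=9: 4≤4, i=3, swap(3,9) ⇒ [4, 4, 4, 4, 10, 8, 6, 10, 6, 8, 4, 4, 4]
j=10: 4≤4, i=4, swap(4,10) ⇒ [4, 4, 4, 4, 4, 8, 6, 10, 6, 8, 10, 4, 4]
j=11: 4≤4, i=5, swap(5,11) ⇒ [4, 4, 4, 4, 4, 4, 6, 10, 6, 8, 10, 8, 4]
swap(6,12) ⇒ [4, 4, 4, 4, 4, 4, 4, 10, 6, 8, 10, 8, 6]; return 6
p = 6; k-1 = 4 < 6 ⇒ left

6; left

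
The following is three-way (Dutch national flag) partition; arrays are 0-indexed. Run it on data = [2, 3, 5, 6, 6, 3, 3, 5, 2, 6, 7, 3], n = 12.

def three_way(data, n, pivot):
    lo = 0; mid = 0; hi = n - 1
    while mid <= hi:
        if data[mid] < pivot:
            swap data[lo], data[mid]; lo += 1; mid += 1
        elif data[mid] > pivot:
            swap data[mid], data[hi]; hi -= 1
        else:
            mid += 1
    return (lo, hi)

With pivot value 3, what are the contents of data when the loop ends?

lo=0 mid=0 hi=11
2<3: swap(0,0), lo=1 mid=1 ⇒ [2, 3, 5, 6, 6, 3, 3, 5, 2, 6, 7, 3]
3=3: mid=2
5>3: swap(2,11), hi=10 ⇒ [2, 3, 3, 6, 6, 3, 3, 5, 2, 6, 7, 5]
3=3: mid=3
6>3: swap(3,10), hi=9 ⇒ [2, 3, 3, 7, 6, 3, 3, 5, 2, 6, 6, 5]
7>3: swap(3,9), hi=8 ⇒ [2, 3, 3, 6, 6, 3, 3, 5, 2, 7, 6, 5]
6>3: swap(3,8), hi=7 ⇒ [2, 3, 3, 2, 6, 3, 3, 5, 6, 7, 6, 5]
2<3: swap(1,3), lo=2 mid=4 ⇒ [2, 2, 3, 3, 6, 3, 3, 5, 6, 7, 6, 5]
6>3: swap(4,7), hi=6 ⇒ [2, 2, 3, 3, 5, 3, 3, 6, 6, 7, 6, 5]
5>3: swap(4,6), hi=5 ⇒ [2, 2, 3, 3, 3, 3, 5, 6, 6, 7, 6, 5]
3=3: mid=5
3=3: mid=6
done. lo=2 hi=5; data=[2, 2, 3, 3, 3, 3, 5, 6, 6, 7, 6, 5]

[2, 2, 3, 3, 3, 3, 5, 6, 6, 7, 6, 5]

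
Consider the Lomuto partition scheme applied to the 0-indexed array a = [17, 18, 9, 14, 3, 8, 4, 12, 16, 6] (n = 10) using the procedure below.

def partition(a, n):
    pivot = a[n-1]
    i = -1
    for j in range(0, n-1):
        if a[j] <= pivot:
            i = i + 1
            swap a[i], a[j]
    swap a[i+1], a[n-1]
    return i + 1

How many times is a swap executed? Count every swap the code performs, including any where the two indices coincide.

3

pivot=6, i=-1
j=0: 17>6, skip
j=1: 18>6, skip
j=2: 9>6, skip
j=3: 14>6, skip
j=4: 3≤6, i=0, swap(0,4) ⇒ [3, 18, 9, 14, 17, 8, 4, 12, 16, 6]
j=5: 8>6, skip
j=6: 4≤6, i=1, swap(1,6) ⇒ [3, 4, 9, 14, 17, 8, 18, 12, 16, 6]
j=7: 12>6, skip
j=8: 16>6, skip
swap(2,9) ⇒ [3, 4, 6, 14, 17, 8, 18, 12, 16, 9]; return 2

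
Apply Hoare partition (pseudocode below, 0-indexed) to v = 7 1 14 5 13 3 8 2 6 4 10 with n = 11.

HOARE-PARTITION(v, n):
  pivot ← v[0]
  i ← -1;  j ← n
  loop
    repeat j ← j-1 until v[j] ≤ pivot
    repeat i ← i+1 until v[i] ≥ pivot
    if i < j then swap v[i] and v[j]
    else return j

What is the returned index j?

5

pivot = v[0] = 7; i = -1, j = 11
j→9 (v[9]=4≤7), i→0 (v[0]=7≥7); i<j, swap → 4 1 14 5 13 3 8 2 6 7 10
j→8 (v[8]=6≤7), i→2 (v[2]=14≥7); i<j, swap → 4 1 6 5 13 3 8 2 14 7 10
j→7 (v[7]=2≤7), i→4 (v[4]=13≥7); i<j, swap → 4 1 6 5 2 3 8 13 14 7 10
j→5, i→6; i≥j, return j=5. v = 4 1 6 5 2 3 8 13 14 7 10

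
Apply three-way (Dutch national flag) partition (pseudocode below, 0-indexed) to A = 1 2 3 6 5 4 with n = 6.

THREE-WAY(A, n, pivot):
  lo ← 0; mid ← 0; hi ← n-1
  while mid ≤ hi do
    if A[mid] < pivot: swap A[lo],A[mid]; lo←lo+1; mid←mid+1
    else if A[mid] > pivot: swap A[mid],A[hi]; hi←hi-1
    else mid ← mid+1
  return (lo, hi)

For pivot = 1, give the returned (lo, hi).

(0, 0)

pivot = 1; lo=0, mid=0, hi=5
A[mid]=1=1: mid=1
A[mid]=2>1: swap A[1],A[5]; hi=4 → 1 4 3 6 5 2
A[mid]=4>1: swap A[1],A[4]; hi=3 → 1 5 3 6 4 2
A[mid]=5>1: swap A[1],A[3]; hi=2 → 1 6 3 5 4 2
A[mid]=6>1: swap A[1],A[2]; hi=1 → 1 3 6 5 4 2
A[mid]=3>1: swap A[1],A[1]; hi=0 → 1 3 6 5 4 2
end: lo=0, hi=0; A = 1 3 6 5 4 2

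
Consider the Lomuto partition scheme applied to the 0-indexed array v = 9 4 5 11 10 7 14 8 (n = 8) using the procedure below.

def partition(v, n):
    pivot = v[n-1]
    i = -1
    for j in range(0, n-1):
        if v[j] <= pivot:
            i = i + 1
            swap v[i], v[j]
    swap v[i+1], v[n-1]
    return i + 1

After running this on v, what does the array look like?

4 5 7 8 10 9 14 11

pivot = v[7] = 8; i = -1
j=0: v[0]=9 > 8 → no swap
j=1: v[1]=4 ≤ 8 → i=0, swap v[0],v[1] → 4 9 5 11 10 7 14 8
j=2: v[2]=5 ≤ 8 → i=1, swap v[1],v[2] → 4 5 9 11 10 7 14 8
j=3: v[3]=11 > 8 → no swap
j=4: v[4]=10 > 8 → no swap
j=5: v[5]=7 ≤ 8 → i=2, swap v[2],v[5] → 4 5 7 11 10 9 14 8
j=6: v[6]=14 > 8 → no swap
final swap v[3],v[7] → 4 5 7 8 10 9 14 11; return 3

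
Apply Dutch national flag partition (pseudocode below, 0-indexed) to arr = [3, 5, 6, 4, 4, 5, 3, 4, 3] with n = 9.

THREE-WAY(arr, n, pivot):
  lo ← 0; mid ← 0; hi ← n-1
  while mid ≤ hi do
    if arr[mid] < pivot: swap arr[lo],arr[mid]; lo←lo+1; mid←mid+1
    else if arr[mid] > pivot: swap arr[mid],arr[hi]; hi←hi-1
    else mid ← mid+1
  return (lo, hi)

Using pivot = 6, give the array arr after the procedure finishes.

pivot = 6; lo=0, mid=0, hi=8
arr[mid]=3<6: swap arr[0],arr[0]; lo=1,mid=1 → [3, 5, 6, 4, 4, 5, 3, 4, 3]
arr[mid]=5<6: swap arr[1],arr[1]; lo=2,mid=2 → [3, 5, 6, 4, 4, 5, 3, 4, 3]
arr[mid]=6=6: mid=3
arr[mid]=4<6: swap arr[2],arr[3]; lo=3,mid=4 → [3, 5, 4, 6, 4, 5, 3, 4, 3]
arr[mid]=4<6: swap arr[3],arr[4]; lo=4,mid=5 → [3, 5, 4, 4, 6, 5, 3, 4, 3]
arr[mid]=5<6: swap arr[4],arr[5]; lo=5,mid=6 → [3, 5, 4, 4, 5, 6, 3, 4, 3]
arr[mid]=3<6: swap arr[5],arr[6]; lo=6,mid=7 → [3, 5, 4, 4, 5, 3, 6, 4, 3]
arr[mid]=4<6: swap arr[6],arr[7]; lo=7,mid=8 → [3, 5, 4, 4, 5, 3, 4, 6, 3]
arr[mid]=3<6: swap arr[7],arr[8]; lo=8,mid=9 → [3, 5, 4, 4, 5, 3, 4, 3, 6]
end: lo=8, hi=8; arr = [3, 5, 4, 4, 5, 3, 4, 3, 6]

[3, 5, 4, 4, 5, 3, 4, 3, 6]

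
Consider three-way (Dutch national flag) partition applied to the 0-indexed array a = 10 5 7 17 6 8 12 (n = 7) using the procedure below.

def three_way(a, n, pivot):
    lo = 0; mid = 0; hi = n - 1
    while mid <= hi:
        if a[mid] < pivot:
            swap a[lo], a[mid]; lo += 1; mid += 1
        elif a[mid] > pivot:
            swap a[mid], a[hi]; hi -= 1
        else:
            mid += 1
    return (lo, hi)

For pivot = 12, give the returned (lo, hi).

(5, 5)

pivot = 12; lo=0, mid=0, hi=6
a[mid]=10<12: swap a[0],a[0]; lo=1,mid=1 → 10 5 7 17 6 8 12
a[mid]=5<12: swap a[1],a[1]; lo=2,mid=2 → 10 5 7 17 6 8 12
a[mid]=7<12: swap a[2],a[2]; lo=3,mid=3 → 10 5 7 17 6 8 12
a[mid]=17>12: swap a[3],a[6]; hi=5 → 10 5 7 12 6 8 17
a[mid]=12=12: mid=4
a[mid]=6<12: swap a[3],a[4]; lo=4,mid=5 → 10 5 7 6 12 8 17
a[mid]=8<12: swap a[4],a[5]; lo=5,mid=6 → 10 5 7 6 8 12 17
end: lo=5, hi=5; a = 10 5 7 6 8 12 17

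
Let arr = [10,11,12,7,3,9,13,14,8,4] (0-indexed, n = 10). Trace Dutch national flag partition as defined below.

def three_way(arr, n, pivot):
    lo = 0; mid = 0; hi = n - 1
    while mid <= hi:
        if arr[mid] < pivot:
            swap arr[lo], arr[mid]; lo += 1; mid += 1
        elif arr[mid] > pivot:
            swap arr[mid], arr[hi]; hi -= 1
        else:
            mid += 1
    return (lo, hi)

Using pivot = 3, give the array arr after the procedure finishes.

lo=0 mid=0 hi=9
10>3: swap(0,9), hi=8 ⇒ [4,11,12,7,3,9,13,14,8,10]
4>3: swap(0,8), hi=7 ⇒ [8,11,12,7,3,9,13,14,4,10]
8>3: swap(0,7), hi=6 ⇒ [14,11,12,7,3,9,13,8,4,10]
14>3: swap(0,6), hi=5 ⇒ [13,11,12,7,3,9,14,8,4,10]
13>3: swap(0,5), hi=4 ⇒ [9,11,12,7,3,13,14,8,4,10]
9>3: swap(0,4), hi=3 ⇒ [3,11,12,7,9,13,14,8,4,10]
3=3: mid=1
11>3: swap(1,3), hi=2 ⇒ [3,7,12,11,9,13,14,8,4,10]
7>3: swap(1,2), hi=1 ⇒ [3,12,7,11,9,13,14,8,4,10]
12>3: swap(1,1), hi=0 ⇒ [3,12,7,11,9,13,14,8,4,10]
done. lo=0 hi=0; arr=[3,12,7,11,9,13,14,8,4,10]

[3,12,7,11,9,13,14,8,4,10]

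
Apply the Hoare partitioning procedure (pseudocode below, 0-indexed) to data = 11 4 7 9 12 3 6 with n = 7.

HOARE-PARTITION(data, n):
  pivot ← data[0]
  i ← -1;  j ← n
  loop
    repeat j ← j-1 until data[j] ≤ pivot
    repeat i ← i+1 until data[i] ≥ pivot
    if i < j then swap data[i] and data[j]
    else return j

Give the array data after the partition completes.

pivot = data[0] = 11; i = -1, j = 7
j→6 (data[6]=6≤11), i→0 (data[0]=11≥11); i<j, swap → 6 4 7 9 12 3 11
j→5 (data[5]=3≤11), i→4 (data[4]=12≥11); i<j, swap → 6 4 7 9 3 12 11
j→4, i→5; i≥j, return j=4. data = 6 4 7 9 3 12 11

6 4 7 9 3 12 11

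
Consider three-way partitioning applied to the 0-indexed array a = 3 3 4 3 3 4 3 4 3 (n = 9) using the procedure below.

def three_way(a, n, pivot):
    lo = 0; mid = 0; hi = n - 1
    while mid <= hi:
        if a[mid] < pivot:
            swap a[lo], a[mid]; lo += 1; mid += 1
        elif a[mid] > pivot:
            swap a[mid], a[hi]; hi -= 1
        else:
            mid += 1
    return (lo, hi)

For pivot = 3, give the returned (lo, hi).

pivot = 3; lo=0, mid=0, hi=8
a[mid]=3=3: mid=1
a[mid]=3=3: mid=2
a[mid]=4>3: swap a[2],a[8]; hi=7 → 3 3 3 3 3 4 3 4 4
a[mid]=3=3: mid=3
a[mid]=3=3: mid=4
a[mid]=3=3: mid=5
a[mid]=4>3: swap a[5],a[7]; hi=6 → 3 3 3 3 3 4 3 4 4
a[mid]=4>3: swap a[5],a[6]; hi=5 → 3 3 3 3 3 3 4 4 4
a[mid]=3=3: mid=6
end: lo=0, hi=5; a = 3 3 3 3 3 3 4 4 4

(0, 5)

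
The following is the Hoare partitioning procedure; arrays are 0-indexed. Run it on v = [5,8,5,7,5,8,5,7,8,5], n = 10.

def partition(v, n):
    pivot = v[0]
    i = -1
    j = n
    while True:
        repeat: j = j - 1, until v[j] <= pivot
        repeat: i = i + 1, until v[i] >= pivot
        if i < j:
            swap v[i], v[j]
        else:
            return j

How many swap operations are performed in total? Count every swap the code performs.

pivot = v[0] = 5; i = -1, j = 10
j→9 (v[9]=5≤5), i→0 (v[0]=5≥5); i<j, swap → [5,8,5,7,5,8,5,7,8,5]
j→6 (v[6]=5≤5), i→1 (v[1]=8≥5); i<j, swap → [5,5,5,7,5,8,8,7,8,5]
j→4 (v[4]=5≤5), i→2 (v[2]=5≥5); i<j, swap → [5,5,5,7,5,8,8,7,8,5]
j→2, i→3; i≥j, return j=2. v = [5,5,5,7,5,8,8,7,8,5]

3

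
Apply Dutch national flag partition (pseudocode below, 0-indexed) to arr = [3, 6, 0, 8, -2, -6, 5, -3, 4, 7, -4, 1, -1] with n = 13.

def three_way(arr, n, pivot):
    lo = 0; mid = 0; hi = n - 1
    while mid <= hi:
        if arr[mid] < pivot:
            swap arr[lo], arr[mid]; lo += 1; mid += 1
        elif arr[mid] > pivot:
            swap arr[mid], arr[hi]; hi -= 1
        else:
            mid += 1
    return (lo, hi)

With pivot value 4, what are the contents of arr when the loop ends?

[3, -1, 0, 1, -2, -6, -4, -3, 4, 7, 5, 8, 6]

pivot = 4; lo=0, mid=0, hi=12
arr[mid]=3<4: swap arr[0],arr[0]; lo=1,mid=1 → [3, 6, 0, 8, -2, -6, 5, -3, 4, 7, -4, 1, -1]
arr[mid]=6>4: swap arr[1],arr[12]; hi=11 → [3, -1, 0, 8, -2, -6, 5, -3, 4, 7, -4, 1, 6]
arr[mid]=-1<4: swap arr[1],arr[1]; lo=2,mid=2 → [3, -1, 0, 8, -2, -6, 5, -3, 4, 7, -4, 1, 6]
arr[mid]=0<4: swap arr[2],arr[2]; lo=3,mid=3 → [3, -1, 0, 8, -2, -6, 5, -3, 4, 7, -4, 1, 6]
arr[mid]=8>4: swap arr[3],arr[11]; hi=10 → [3, -1, 0, 1, -2, -6, 5, -3, 4, 7, -4, 8, 6]
arr[mid]=1<4: swap arr[3],arr[3]; lo=4,mid=4 → [3, -1, 0, 1, -2, -6, 5, -3, 4, 7, -4, 8, 6]
arr[mid]=-2<4: swap arr[4],arr[4]; lo=5,mid=5 → [3, -1, 0, 1, -2, -6, 5, -3, 4, 7, -4, 8, 6]
arr[mid]=-6<4: swap arr[5],arr[5]; lo=6,mid=6 → [3, -1, 0, 1, -2, -6, 5, -3, 4, 7, -4, 8, 6]
arr[mid]=5>4: swap arr[6],arr[10]; hi=9 → [3, -1, 0, 1, -2, -6, -4, -3, 4, 7, 5, 8, 6]
arr[mid]=-4<4: swap arr[6],arr[6]; lo=7,mid=7 → [3, -1, 0, 1, -2, -6, -4, -3, 4, 7, 5, 8, 6]
arr[mid]=-3<4: swap arr[7],arr[7]; lo=8,mid=8 → [3, -1, 0, 1, -2, -6, -4, -3, 4, 7, 5, 8, 6]
arr[mid]=4=4: mid=9
arr[mid]=7>4: swap arr[9],arr[9]; hi=8 → [3, -1, 0, 1, -2, -6, -4, -3, 4, 7, 5, 8, 6]
end: lo=8, hi=8; arr = [3, -1, 0, 1, -2, -6, -4, -3, 4, 7, 5, 8, 6]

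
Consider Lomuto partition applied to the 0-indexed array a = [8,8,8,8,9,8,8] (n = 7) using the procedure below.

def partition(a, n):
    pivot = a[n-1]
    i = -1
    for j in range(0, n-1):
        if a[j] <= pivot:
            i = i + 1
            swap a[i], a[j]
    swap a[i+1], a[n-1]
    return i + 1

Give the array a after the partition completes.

pivot = a[6] = 8; i = -1
j=0: a[0]=8 ≤ 8 → i=0, swap a[0],a[0] (no change) → [8,8,8,8,9,8,8]
j=1: a[1]=8 ≤ 8 → i=1, swap a[1],a[1] (no change) → [8,8,8,8,9,8,8]
j=2: a[2]=8 ≤ 8 → i=2, swap a[2],a[2] (no change) → [8,8,8,8,9,8,8]
j=3: a[3]=8 ≤ 8 → i=3, swap a[3],a[3] (no change) → [8,8,8,8,9,8,8]
j=4: a[4]=9 > 8 → no swap
j=5: a[5]=8 ≤ 8 → i=4, swap a[4],a[5] → [8,8,8,8,8,9,8]
final swap a[5],a[6] → [8,8,8,8,8,8,9]; return 5

[8,8,8,8,8,8,9]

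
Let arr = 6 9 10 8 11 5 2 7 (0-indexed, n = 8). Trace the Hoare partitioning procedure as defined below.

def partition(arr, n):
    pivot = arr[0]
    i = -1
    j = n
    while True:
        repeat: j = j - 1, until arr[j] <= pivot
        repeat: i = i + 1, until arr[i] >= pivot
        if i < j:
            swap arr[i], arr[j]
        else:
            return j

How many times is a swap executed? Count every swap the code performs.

pivot = arr[0] = 6; i = -1, j = 8
j→6 (arr[6]=2≤6), i→0 (arr[0]=6≥6); i<j, swap → 2 9 10 8 11 5 6 7
j→5 (arr[5]=5≤6), i→1 (arr[1]=9≥6); i<j, swap → 2 5 10 8 11 9 6 7
j→1, i→2; i≥j, return j=1. arr = 2 5 10 8 11 9 6 7

2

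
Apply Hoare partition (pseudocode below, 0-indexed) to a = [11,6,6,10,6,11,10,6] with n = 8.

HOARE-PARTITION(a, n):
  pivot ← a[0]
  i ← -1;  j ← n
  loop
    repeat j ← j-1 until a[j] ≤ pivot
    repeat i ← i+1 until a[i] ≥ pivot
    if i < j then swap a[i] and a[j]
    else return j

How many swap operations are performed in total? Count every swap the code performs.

2

pivot = a[0] = 11; i = -1, j = 8
j→7 (a[7]=6≤11), i→0 (a[0]=11≥11); i<j, swap → [6,6,6,10,6,11,10,11]
j→6 (a[6]=10≤11), i→5 (a[5]=11≥11); i<j, swap → [6,6,6,10,6,10,11,11]
j→5, i→6; i≥j, return j=5. a = [6,6,6,10,6,10,11,11]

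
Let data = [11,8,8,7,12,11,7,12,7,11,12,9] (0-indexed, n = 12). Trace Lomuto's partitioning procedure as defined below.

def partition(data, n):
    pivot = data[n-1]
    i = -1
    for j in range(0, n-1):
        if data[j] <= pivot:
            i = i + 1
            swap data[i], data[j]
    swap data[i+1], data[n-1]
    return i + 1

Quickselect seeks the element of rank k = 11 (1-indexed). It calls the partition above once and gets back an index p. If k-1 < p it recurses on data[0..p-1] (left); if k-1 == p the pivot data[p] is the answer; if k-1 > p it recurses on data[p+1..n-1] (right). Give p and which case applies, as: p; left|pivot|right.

5; right

pivot = data[11] = 9; i = -1
j=0: data[0]=11 > 9 → no swap
j=1: data[1]=8 ≤ 9 → i=0, swap data[0],data[1] → [8,11,8,7,12,11,7,12,7,11,12,9]
j=2: data[2]=8 ≤ 9 → i=1, swap data[1],data[2] → [8,8,11,7,12,11,7,12,7,11,12,9]
j=3: data[3]=7 ≤ 9 → i=2, swap data[2],data[3] → [8,8,7,11,12,11,7,12,7,11,12,9]
j=4: data[4]=12 > 9 → no swap
j=5: data[5]=11 > 9 → no swap
j=6: data[6]=7 ≤ 9 → i=3, swap data[3],data[6] → [8,8,7,7,12,11,11,12,7,11,12,9]
j=7: data[7]=12 > 9 → no swap
j=8: data[8]=7 ≤ 9 → i=4, swap data[4],data[8] → [8,8,7,7,7,11,11,12,12,11,12,9]
j=9: data[9]=11 > 9 → no swap
j=10: data[10]=12 > 9 → no swap
final swap data[5],data[11] → [8,8,7,7,7,9,11,12,12,11,12,11]; return 5
p = 5; k-1 = 10 > 5 ⇒ right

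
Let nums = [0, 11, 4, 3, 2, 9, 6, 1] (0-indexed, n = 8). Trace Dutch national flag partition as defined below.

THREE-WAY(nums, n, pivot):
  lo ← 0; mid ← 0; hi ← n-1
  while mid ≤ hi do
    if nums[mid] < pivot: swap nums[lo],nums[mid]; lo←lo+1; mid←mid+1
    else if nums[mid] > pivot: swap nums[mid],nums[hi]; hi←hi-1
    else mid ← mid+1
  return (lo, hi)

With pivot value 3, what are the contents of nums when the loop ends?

lo=0 mid=0 hi=7
0<3: swap(0,0), lo=1 mid=1 ⇒ [0, 11, 4, 3, 2, 9, 6, 1]
11>3: swap(1,7), hi=6 ⇒ [0, 1, 4, 3, 2, 9, 6, 11]
1<3: swap(1,1), lo=2 mid=2 ⇒ [0, 1, 4, 3, 2, 9, 6, 11]
4>3: swap(2,6), hi=5 ⇒ [0, 1, 6, 3, 2, 9, 4, 11]
6>3: swap(2,5), hi=4 ⇒ [0, 1, 9, 3, 2, 6, 4, 11]
9>3: swap(2,4), hi=3 ⇒ [0, 1, 2, 3, 9, 6, 4, 11]
2<3: swap(2,2), lo=3 mid=3 ⇒ [0, 1, 2, 3, 9, 6, 4, 11]
3=3: mid=4
done. lo=3 hi=3; nums=[0, 1, 2, 3, 9, 6, 4, 11]

[0, 1, 2, 3, 9, 6, 4, 11]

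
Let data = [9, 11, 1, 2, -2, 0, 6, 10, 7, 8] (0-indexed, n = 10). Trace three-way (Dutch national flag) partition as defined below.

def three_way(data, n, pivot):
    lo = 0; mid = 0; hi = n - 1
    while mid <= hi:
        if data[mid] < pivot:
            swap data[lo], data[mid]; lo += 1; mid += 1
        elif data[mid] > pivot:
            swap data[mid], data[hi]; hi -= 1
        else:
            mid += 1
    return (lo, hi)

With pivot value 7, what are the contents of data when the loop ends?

pivot = 7; lo=0, mid=0, hi=9
data[mid]=9>7: swap data[0],data[9]; hi=8 → [8, 11, 1, 2, -2, 0, 6, 10, 7, 9]
data[mid]=8>7: swap data[0],data[8]; hi=7 → [7, 11, 1, 2, -2, 0, 6, 10, 8, 9]
data[mid]=7=7: mid=1
data[mid]=11>7: swap data[1],data[7]; hi=6 → [7, 10, 1, 2, -2, 0, 6, 11, 8, 9]
data[mid]=10>7: swap data[1],data[6]; hi=5 → [7, 6, 1, 2, -2, 0, 10, 11, 8, 9]
data[mid]=6<7: swap data[0],data[1]; lo=1,mid=2 → [6, 7, 1, 2, -2, 0, 10, 11, 8, 9]
data[mid]=1<7: swap data[1],data[2]; lo=2,mid=3 → [6, 1, 7, 2, -2, 0, 10, 11, 8, 9]
data[mid]=2<7: swap data[2],data[3]; lo=3,mid=4 → [6, 1, 2, 7, -2, 0, 10, 11, 8, 9]
data[mid]=-2<7: swap data[3],data[4]; lo=4,mid=5 → [6, 1, 2, -2, 7, 0, 10, 11, 8, 9]
data[mid]=0<7: swap data[4],data[5]; lo=5,mid=6 → [6, 1, 2, -2, 0, 7, 10, 11, 8, 9]
end: lo=5, hi=5; data = [6, 1, 2, -2, 0, 7, 10, 11, 8, 9]

[6, 1, 2, -2, 0, 7, 10, 11, 8, 9]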